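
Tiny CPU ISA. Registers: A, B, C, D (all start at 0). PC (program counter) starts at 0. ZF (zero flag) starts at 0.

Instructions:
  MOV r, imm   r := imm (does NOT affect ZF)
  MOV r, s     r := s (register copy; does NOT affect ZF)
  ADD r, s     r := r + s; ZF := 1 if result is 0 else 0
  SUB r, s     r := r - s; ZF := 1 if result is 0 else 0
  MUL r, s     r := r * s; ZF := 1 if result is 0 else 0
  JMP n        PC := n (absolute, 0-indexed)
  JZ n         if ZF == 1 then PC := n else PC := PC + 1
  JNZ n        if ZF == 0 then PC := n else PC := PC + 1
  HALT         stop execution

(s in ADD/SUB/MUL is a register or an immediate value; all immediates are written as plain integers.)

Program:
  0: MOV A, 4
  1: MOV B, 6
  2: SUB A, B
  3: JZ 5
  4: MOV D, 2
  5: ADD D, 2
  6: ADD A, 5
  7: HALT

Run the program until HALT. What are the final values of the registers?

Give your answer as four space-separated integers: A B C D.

Step 1: PC=0 exec 'MOV A, 4'. After: A=4 B=0 C=0 D=0 ZF=0 PC=1
Step 2: PC=1 exec 'MOV B, 6'. After: A=4 B=6 C=0 D=0 ZF=0 PC=2
Step 3: PC=2 exec 'SUB A, B'. After: A=-2 B=6 C=0 D=0 ZF=0 PC=3
Step 4: PC=3 exec 'JZ 5'. After: A=-2 B=6 C=0 D=0 ZF=0 PC=4
Step 5: PC=4 exec 'MOV D, 2'. After: A=-2 B=6 C=0 D=2 ZF=0 PC=5
Step 6: PC=5 exec 'ADD D, 2'. After: A=-2 B=6 C=0 D=4 ZF=0 PC=6
Step 7: PC=6 exec 'ADD A, 5'. After: A=3 B=6 C=0 D=4 ZF=0 PC=7
Step 8: PC=7 exec 'HALT'. After: A=3 B=6 C=0 D=4 ZF=0 PC=7 HALTED

Answer: 3 6 0 4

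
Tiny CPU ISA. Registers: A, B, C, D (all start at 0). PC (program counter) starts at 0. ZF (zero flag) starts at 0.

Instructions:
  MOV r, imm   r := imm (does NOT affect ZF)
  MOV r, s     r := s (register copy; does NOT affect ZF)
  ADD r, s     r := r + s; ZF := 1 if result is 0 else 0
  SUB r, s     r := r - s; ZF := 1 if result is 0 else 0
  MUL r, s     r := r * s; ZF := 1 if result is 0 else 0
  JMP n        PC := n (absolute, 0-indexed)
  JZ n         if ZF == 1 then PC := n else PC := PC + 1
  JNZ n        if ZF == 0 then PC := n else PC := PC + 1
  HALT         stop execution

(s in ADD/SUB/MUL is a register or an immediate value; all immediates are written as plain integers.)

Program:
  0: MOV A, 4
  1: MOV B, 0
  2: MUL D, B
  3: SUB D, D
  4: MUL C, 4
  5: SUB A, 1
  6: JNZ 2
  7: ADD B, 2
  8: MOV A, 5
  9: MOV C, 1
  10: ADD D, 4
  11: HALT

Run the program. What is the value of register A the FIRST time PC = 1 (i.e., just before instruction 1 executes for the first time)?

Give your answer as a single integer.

Step 1: PC=0 exec 'MOV A, 4'. After: A=4 B=0 C=0 D=0 ZF=0 PC=1
First time PC=1: A=4

4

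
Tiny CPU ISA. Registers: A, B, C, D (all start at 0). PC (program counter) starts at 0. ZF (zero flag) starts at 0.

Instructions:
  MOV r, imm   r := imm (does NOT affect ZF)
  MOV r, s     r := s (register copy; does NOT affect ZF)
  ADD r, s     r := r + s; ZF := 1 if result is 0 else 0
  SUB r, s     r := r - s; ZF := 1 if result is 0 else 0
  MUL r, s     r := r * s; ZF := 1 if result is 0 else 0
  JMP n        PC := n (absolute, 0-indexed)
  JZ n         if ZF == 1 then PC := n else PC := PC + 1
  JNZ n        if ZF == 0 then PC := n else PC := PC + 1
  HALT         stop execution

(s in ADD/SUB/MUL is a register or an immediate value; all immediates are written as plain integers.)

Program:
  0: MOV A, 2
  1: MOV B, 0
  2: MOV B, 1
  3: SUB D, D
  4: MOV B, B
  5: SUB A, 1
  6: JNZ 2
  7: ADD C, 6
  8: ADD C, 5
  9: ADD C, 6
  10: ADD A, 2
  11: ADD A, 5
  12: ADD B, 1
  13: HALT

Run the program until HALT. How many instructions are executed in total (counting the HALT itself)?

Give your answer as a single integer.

Answer: 19

Derivation:
Step 1: PC=0 exec 'MOV A, 2'. After: A=2 B=0 C=0 D=0 ZF=0 PC=1
Step 2: PC=1 exec 'MOV B, 0'. After: A=2 B=0 C=0 D=0 ZF=0 PC=2
Step 3: PC=2 exec 'MOV B, 1'. After: A=2 B=1 C=0 D=0 ZF=0 PC=3
Step 4: PC=3 exec 'SUB D, D'. After: A=2 B=1 C=0 D=0 ZF=1 PC=4
Step 5: PC=4 exec 'MOV B, B'. After: A=2 B=1 C=0 D=0 ZF=1 PC=5
Step 6: PC=5 exec 'SUB A, 1'. After: A=1 B=1 C=0 D=0 ZF=0 PC=6
Step 7: PC=6 exec 'JNZ 2'. After: A=1 B=1 C=0 D=0 ZF=0 PC=2
Step 8: PC=2 exec 'MOV B, 1'. After: A=1 B=1 C=0 D=0 ZF=0 PC=3
Step 9: PC=3 exec 'SUB D, D'. After: A=1 B=1 C=0 D=0 ZF=1 PC=4
Step 10: PC=4 exec 'MOV B, B'. After: A=1 B=1 C=0 D=0 ZF=1 PC=5
Step 11: PC=5 exec 'SUB A, 1'. After: A=0 B=1 C=0 D=0 ZF=1 PC=6
Step 12: PC=6 exec 'JNZ 2'. After: A=0 B=1 C=0 D=0 ZF=1 PC=7
Step 13: PC=7 exec 'ADD C, 6'. After: A=0 B=1 C=6 D=0 ZF=0 PC=8
Step 14: PC=8 exec 'ADD C, 5'. After: A=0 B=1 C=11 D=0 ZF=0 PC=9
Step 15: PC=9 exec 'ADD C, 6'. After: A=0 B=1 C=17 D=0 ZF=0 PC=10
Step 16: PC=10 exec 'ADD A, 2'. After: A=2 B=1 C=17 D=0 ZF=0 PC=11
Step 17: PC=11 exec 'ADD A, 5'. After: A=7 B=1 C=17 D=0 ZF=0 PC=12
Step 18: PC=12 exec 'ADD B, 1'. After: A=7 B=2 C=17 D=0 ZF=0 PC=13
Step 19: PC=13 exec 'HALT'. After: A=7 B=2 C=17 D=0 ZF=0 PC=13 HALTED
Total instructions executed: 19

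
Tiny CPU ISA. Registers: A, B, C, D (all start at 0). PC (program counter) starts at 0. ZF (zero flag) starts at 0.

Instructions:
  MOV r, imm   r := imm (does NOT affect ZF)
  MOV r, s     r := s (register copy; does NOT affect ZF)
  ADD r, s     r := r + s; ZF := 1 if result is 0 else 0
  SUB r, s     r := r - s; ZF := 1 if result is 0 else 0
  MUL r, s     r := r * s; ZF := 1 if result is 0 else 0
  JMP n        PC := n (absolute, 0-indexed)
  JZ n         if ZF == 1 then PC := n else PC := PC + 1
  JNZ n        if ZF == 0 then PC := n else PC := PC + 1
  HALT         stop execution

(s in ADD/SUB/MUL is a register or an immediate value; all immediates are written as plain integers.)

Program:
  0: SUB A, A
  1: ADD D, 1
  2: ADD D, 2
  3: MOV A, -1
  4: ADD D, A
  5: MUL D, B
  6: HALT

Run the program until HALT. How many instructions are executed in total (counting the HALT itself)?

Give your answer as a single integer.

Step 1: PC=0 exec 'SUB A, A'. After: A=0 B=0 C=0 D=0 ZF=1 PC=1
Step 2: PC=1 exec 'ADD D, 1'. After: A=0 B=0 C=0 D=1 ZF=0 PC=2
Step 3: PC=2 exec 'ADD D, 2'. After: A=0 B=0 C=0 D=3 ZF=0 PC=3
Step 4: PC=3 exec 'MOV A, -1'. After: A=-1 B=0 C=0 D=3 ZF=0 PC=4
Step 5: PC=4 exec 'ADD D, A'. After: A=-1 B=0 C=0 D=2 ZF=0 PC=5
Step 6: PC=5 exec 'MUL D, B'. After: A=-1 B=0 C=0 D=0 ZF=1 PC=6
Step 7: PC=6 exec 'HALT'. After: A=-1 B=0 C=0 D=0 ZF=1 PC=6 HALTED
Total instructions executed: 7

Answer: 7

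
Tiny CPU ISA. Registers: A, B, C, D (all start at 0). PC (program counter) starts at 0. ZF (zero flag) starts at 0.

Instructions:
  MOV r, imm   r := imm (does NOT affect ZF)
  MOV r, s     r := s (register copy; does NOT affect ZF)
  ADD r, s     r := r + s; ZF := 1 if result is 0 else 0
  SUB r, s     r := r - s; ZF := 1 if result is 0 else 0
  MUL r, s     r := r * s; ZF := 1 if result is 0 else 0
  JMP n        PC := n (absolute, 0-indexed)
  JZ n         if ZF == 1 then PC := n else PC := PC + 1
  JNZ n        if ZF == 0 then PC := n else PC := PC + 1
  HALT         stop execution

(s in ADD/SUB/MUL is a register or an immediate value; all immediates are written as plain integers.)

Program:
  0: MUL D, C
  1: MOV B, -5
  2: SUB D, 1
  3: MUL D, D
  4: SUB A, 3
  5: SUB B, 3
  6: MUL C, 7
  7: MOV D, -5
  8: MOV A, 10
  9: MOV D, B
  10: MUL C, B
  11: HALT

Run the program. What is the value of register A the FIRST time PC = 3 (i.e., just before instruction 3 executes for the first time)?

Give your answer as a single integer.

Step 1: PC=0 exec 'MUL D, C'. After: A=0 B=0 C=0 D=0 ZF=1 PC=1
Step 2: PC=1 exec 'MOV B, -5'. After: A=0 B=-5 C=0 D=0 ZF=1 PC=2
Step 3: PC=2 exec 'SUB D, 1'. After: A=0 B=-5 C=0 D=-1 ZF=0 PC=3
First time PC=3: A=0

0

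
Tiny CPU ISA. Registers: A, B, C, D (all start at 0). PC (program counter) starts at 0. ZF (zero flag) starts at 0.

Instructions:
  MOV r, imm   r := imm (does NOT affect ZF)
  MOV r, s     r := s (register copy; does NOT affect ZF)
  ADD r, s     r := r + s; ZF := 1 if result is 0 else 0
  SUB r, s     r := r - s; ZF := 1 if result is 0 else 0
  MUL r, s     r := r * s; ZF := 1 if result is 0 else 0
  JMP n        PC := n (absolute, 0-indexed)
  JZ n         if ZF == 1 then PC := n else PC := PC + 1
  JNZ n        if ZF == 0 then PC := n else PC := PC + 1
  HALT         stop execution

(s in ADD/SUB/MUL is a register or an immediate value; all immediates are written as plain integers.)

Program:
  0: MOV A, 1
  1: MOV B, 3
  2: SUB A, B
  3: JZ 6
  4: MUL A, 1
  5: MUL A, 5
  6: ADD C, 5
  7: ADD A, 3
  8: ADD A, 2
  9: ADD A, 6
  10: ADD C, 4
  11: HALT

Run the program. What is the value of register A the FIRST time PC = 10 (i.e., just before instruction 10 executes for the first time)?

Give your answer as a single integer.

Step 1: PC=0 exec 'MOV A, 1'. After: A=1 B=0 C=0 D=0 ZF=0 PC=1
Step 2: PC=1 exec 'MOV B, 3'. After: A=1 B=3 C=0 D=0 ZF=0 PC=2
Step 3: PC=2 exec 'SUB A, B'. After: A=-2 B=3 C=0 D=0 ZF=0 PC=3
Step 4: PC=3 exec 'JZ 6'. After: A=-2 B=3 C=0 D=0 ZF=0 PC=4
Step 5: PC=4 exec 'MUL A, 1'. After: A=-2 B=3 C=0 D=0 ZF=0 PC=5
Step 6: PC=5 exec 'MUL A, 5'. After: A=-10 B=3 C=0 D=0 ZF=0 PC=6
Step 7: PC=6 exec 'ADD C, 5'. After: A=-10 B=3 C=5 D=0 ZF=0 PC=7
Step 8: PC=7 exec 'ADD A, 3'. After: A=-7 B=3 C=5 D=0 ZF=0 PC=8
Step 9: PC=8 exec 'ADD A, 2'. After: A=-5 B=3 C=5 D=0 ZF=0 PC=9
Step 10: PC=9 exec 'ADD A, 6'. After: A=1 B=3 C=5 D=0 ZF=0 PC=10
First time PC=10: A=1

1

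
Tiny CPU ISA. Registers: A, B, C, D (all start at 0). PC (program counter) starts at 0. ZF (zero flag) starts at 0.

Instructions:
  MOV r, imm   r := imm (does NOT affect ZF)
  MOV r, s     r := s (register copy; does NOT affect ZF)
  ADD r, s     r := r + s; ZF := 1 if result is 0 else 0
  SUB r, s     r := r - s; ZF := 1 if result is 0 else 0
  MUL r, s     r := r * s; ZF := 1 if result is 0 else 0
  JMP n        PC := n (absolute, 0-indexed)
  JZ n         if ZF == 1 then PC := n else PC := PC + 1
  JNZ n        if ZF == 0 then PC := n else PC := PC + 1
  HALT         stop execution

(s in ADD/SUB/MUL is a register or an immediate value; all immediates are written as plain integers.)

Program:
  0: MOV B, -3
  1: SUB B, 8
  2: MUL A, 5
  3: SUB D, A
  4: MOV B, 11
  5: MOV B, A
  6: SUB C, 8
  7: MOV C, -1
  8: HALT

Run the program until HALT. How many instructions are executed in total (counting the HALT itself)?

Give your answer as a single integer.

Answer: 9

Derivation:
Step 1: PC=0 exec 'MOV B, -3'. After: A=0 B=-3 C=0 D=0 ZF=0 PC=1
Step 2: PC=1 exec 'SUB B, 8'. After: A=0 B=-11 C=0 D=0 ZF=0 PC=2
Step 3: PC=2 exec 'MUL A, 5'. After: A=0 B=-11 C=0 D=0 ZF=1 PC=3
Step 4: PC=3 exec 'SUB D, A'. After: A=0 B=-11 C=0 D=0 ZF=1 PC=4
Step 5: PC=4 exec 'MOV B, 11'. After: A=0 B=11 C=0 D=0 ZF=1 PC=5
Step 6: PC=5 exec 'MOV B, A'. After: A=0 B=0 C=0 D=0 ZF=1 PC=6
Step 7: PC=6 exec 'SUB C, 8'. After: A=0 B=0 C=-8 D=0 ZF=0 PC=7
Step 8: PC=7 exec 'MOV C, -1'. After: A=0 B=0 C=-1 D=0 ZF=0 PC=8
Step 9: PC=8 exec 'HALT'. After: A=0 B=0 C=-1 D=0 ZF=0 PC=8 HALTED
Total instructions executed: 9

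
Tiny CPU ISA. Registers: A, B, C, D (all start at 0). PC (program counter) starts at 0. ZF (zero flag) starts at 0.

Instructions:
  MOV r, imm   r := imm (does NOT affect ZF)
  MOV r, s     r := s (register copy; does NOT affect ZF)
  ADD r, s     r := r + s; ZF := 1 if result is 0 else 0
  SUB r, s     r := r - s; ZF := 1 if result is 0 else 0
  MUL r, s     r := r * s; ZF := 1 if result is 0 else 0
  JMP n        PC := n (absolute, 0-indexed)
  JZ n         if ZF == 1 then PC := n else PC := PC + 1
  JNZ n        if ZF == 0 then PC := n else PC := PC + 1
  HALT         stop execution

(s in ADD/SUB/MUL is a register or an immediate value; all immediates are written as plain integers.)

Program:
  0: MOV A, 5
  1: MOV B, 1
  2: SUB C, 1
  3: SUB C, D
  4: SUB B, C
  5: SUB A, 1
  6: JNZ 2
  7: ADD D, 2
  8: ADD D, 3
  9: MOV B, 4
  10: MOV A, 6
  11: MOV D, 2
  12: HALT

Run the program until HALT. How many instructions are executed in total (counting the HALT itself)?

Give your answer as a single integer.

Answer: 33

Derivation:
Step 1: PC=0 exec 'MOV A, 5'. After: A=5 B=0 C=0 D=0 ZF=0 PC=1
Step 2: PC=1 exec 'MOV B, 1'. After: A=5 B=1 C=0 D=0 ZF=0 PC=2
Step 3: PC=2 exec 'SUB C, 1'. After: A=5 B=1 C=-1 D=0 ZF=0 PC=3
Step 4: PC=3 exec 'SUB C, D'. After: A=5 B=1 C=-1 D=0 ZF=0 PC=4
Step 5: PC=4 exec 'SUB B, C'. After: A=5 B=2 C=-1 D=0 ZF=0 PC=5
Step 6: PC=5 exec 'SUB A, 1'. After: A=4 B=2 C=-1 D=0 ZF=0 PC=6
Step 7: PC=6 exec 'JNZ 2'. After: A=4 B=2 C=-1 D=0 ZF=0 PC=2
Step 8: PC=2 exec 'SUB C, 1'. After: A=4 B=2 C=-2 D=0 ZF=0 PC=3
Step 9: PC=3 exec 'SUB C, D'. After: A=4 B=2 C=-2 D=0 ZF=0 PC=4
Step 10: PC=4 exec 'SUB B, C'. After: A=4 B=4 C=-2 D=0 ZF=0 PC=5
Step 11: PC=5 exec 'SUB A, 1'. After: A=3 B=4 C=-2 D=0 ZF=0 PC=6
Step 12: PC=6 exec 'JNZ 2'. After: A=3 B=4 C=-2 D=0 ZF=0 PC=2
Step 13: PC=2 exec 'SUB C, 1'. After: A=3 B=4 C=-3 D=0 ZF=0 PC=3
Step 14: PC=3 exec 'SUB C, D'. After: A=3 B=4 C=-3 D=0 ZF=0 PC=4
Step 15: PC=4 exec 'SUB B, C'. After: A=3 B=7 C=-3 D=0 ZF=0 PC=5
Step 16: PC=5 exec 'SUB A, 1'. After: A=2 B=7 C=-3 D=0 ZF=0 PC=6
Step 17: PC=6 exec 'JNZ 2'. After: A=2 B=7 C=-3 D=0 ZF=0 PC=2
Step 18: PC=2 exec 'SUB C, 1'. After: A=2 B=7 C=-4 D=0 ZF=0 PC=3
Step 19: PC=3 exec 'SUB C, D'. After: A=2 B=7 C=-4 D=0 ZF=0 PC=4
Step 20: PC=4 exec 'SUB B, C'. After: A=2 B=11 C=-4 D=0 ZF=0 PC=5
Step 21: PC=5 exec 'SUB A, 1'. After: A=1 B=11 C=-4 D=0 ZF=0 PC=6
Step 22: PC=6 exec 'JNZ 2'. After: A=1 B=11 C=-4 D=0 ZF=0 PC=2
Step 23: PC=2 exec 'SUB C, 1'. After: A=1 B=11 C=-5 D=0 ZF=0 PC=3
Step 24: PC=3 exec 'SUB C, D'. After: A=1 B=11 C=-5 D=0 ZF=0 PC=4
Step 25: PC=4 exec 'SUB B, C'. After: A=1 B=16 C=-5 D=0 ZF=0 PC=5
Step 26: PC=5 exec 'SUB A, 1'. After: A=0 B=16 C=-5 D=0 ZF=1 PC=6
Step 27: PC=6 exec 'JNZ 2'. After: A=0 B=16 C=-5 D=0 ZF=1 PC=7
Step 28: PC=7 exec 'ADD D, 2'. After: A=0 B=16 C=-5 D=2 ZF=0 PC=8
Step 29: PC=8 exec 'ADD D, 3'. After: A=0 B=16 C=-5 D=5 ZF=0 PC=9
Step 30: PC=9 exec 'MOV B, 4'. After: A=0 B=4 C=-5 D=5 ZF=0 PC=10
Step 31: PC=10 exec 'MOV A, 6'. After: A=6 B=4 C=-5 D=5 ZF=0 PC=11
Step 32: PC=11 exec 'MOV D, 2'. After: A=6 B=4 C=-5 D=2 ZF=0 PC=12
Step 33: PC=12 exec 'HALT'. After: A=6 B=4 C=-5 D=2 ZF=0 PC=12 HALTED
Total instructions executed: 33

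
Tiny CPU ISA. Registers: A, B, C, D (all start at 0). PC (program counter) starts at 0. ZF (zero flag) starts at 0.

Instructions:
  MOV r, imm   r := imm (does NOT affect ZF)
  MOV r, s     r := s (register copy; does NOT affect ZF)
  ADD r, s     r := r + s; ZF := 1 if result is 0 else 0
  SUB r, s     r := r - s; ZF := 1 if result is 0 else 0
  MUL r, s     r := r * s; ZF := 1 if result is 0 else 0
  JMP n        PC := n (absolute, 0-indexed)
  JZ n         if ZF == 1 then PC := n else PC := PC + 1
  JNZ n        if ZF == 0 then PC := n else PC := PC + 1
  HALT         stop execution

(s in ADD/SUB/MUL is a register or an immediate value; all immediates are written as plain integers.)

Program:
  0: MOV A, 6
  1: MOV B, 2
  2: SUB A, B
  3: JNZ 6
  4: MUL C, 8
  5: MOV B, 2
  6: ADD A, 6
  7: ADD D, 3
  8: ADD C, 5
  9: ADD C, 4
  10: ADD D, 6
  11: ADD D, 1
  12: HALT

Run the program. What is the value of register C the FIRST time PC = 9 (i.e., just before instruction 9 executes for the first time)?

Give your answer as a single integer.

Step 1: PC=0 exec 'MOV A, 6'. After: A=6 B=0 C=0 D=0 ZF=0 PC=1
Step 2: PC=1 exec 'MOV B, 2'. After: A=6 B=2 C=0 D=0 ZF=0 PC=2
Step 3: PC=2 exec 'SUB A, B'. After: A=4 B=2 C=0 D=0 ZF=0 PC=3
Step 4: PC=3 exec 'JNZ 6'. After: A=4 B=2 C=0 D=0 ZF=0 PC=6
Step 5: PC=6 exec 'ADD A, 6'. After: A=10 B=2 C=0 D=0 ZF=0 PC=7
Step 6: PC=7 exec 'ADD D, 3'. After: A=10 B=2 C=0 D=3 ZF=0 PC=8
Step 7: PC=8 exec 'ADD C, 5'. After: A=10 B=2 C=5 D=3 ZF=0 PC=9
First time PC=9: C=5

5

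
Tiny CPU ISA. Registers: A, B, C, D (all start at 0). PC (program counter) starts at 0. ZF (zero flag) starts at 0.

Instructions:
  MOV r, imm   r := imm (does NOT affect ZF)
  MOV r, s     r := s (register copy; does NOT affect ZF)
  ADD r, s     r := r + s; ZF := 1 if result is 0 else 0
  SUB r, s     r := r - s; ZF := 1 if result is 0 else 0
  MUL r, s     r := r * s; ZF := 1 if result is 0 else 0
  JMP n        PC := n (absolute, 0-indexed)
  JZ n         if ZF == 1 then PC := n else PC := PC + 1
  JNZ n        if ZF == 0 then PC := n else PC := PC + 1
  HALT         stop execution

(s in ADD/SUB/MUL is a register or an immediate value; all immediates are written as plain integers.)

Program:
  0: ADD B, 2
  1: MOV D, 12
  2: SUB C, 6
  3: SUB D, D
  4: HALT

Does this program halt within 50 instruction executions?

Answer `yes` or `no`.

Step 1: PC=0 exec 'ADD B, 2'. After: A=0 B=2 C=0 D=0 ZF=0 PC=1
Step 2: PC=1 exec 'MOV D, 12'. After: A=0 B=2 C=0 D=12 ZF=0 PC=2
Step 3: PC=2 exec 'SUB C, 6'. After: A=0 B=2 C=-6 D=12 ZF=0 PC=3
Step 4: PC=3 exec 'SUB D, D'. After: A=0 B=2 C=-6 D=0 ZF=1 PC=4
Step 5: PC=4 exec 'HALT'. After: A=0 B=2 C=-6 D=0 ZF=1 PC=4 HALTED

Answer: yes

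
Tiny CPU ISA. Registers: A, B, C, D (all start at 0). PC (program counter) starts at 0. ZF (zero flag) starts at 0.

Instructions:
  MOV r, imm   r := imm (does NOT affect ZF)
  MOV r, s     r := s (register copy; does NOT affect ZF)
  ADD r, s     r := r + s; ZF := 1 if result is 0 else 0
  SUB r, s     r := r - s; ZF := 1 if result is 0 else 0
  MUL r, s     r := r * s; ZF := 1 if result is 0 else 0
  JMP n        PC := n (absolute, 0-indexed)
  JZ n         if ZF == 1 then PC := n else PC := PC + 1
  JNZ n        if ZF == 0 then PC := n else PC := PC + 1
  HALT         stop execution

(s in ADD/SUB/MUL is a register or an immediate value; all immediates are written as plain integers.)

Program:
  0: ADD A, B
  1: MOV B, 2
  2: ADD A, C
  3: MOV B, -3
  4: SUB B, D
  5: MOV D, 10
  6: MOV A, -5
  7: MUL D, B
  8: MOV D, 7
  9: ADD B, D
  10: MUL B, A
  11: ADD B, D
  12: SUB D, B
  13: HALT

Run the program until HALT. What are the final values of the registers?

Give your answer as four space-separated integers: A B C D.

Answer: -5 -13 0 20

Derivation:
Step 1: PC=0 exec 'ADD A, B'. After: A=0 B=0 C=0 D=0 ZF=1 PC=1
Step 2: PC=1 exec 'MOV B, 2'. After: A=0 B=2 C=0 D=0 ZF=1 PC=2
Step 3: PC=2 exec 'ADD A, C'. After: A=0 B=2 C=0 D=0 ZF=1 PC=3
Step 4: PC=3 exec 'MOV B, -3'. After: A=0 B=-3 C=0 D=0 ZF=1 PC=4
Step 5: PC=4 exec 'SUB B, D'. After: A=0 B=-3 C=0 D=0 ZF=0 PC=5
Step 6: PC=5 exec 'MOV D, 10'. After: A=0 B=-3 C=0 D=10 ZF=0 PC=6
Step 7: PC=6 exec 'MOV A, -5'. After: A=-5 B=-3 C=0 D=10 ZF=0 PC=7
Step 8: PC=7 exec 'MUL D, B'. After: A=-5 B=-3 C=0 D=-30 ZF=0 PC=8
Step 9: PC=8 exec 'MOV D, 7'. After: A=-5 B=-3 C=0 D=7 ZF=0 PC=9
Step 10: PC=9 exec 'ADD B, D'. After: A=-5 B=4 C=0 D=7 ZF=0 PC=10
Step 11: PC=10 exec 'MUL B, A'. After: A=-5 B=-20 C=0 D=7 ZF=0 PC=11
Step 12: PC=11 exec 'ADD B, D'. After: A=-5 B=-13 C=0 D=7 ZF=0 PC=12
Step 13: PC=12 exec 'SUB D, B'. After: A=-5 B=-13 C=0 D=20 ZF=0 PC=13
Step 14: PC=13 exec 'HALT'. After: A=-5 B=-13 C=0 D=20 ZF=0 PC=13 HALTED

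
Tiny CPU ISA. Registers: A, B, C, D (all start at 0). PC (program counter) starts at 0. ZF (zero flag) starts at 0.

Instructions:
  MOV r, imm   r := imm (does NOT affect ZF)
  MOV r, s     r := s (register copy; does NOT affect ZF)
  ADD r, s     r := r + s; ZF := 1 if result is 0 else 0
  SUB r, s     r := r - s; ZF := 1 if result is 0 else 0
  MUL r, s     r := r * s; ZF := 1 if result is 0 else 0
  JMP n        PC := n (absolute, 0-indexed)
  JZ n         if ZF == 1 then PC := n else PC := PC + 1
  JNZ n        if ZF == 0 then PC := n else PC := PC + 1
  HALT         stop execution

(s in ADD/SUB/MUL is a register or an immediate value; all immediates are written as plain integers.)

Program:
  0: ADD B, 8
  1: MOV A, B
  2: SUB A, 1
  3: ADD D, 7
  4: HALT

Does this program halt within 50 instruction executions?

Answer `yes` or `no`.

Step 1: PC=0 exec 'ADD B, 8'. After: A=0 B=8 C=0 D=0 ZF=0 PC=1
Step 2: PC=1 exec 'MOV A, B'. After: A=8 B=8 C=0 D=0 ZF=0 PC=2
Step 3: PC=2 exec 'SUB A, 1'. After: A=7 B=8 C=0 D=0 ZF=0 PC=3
Step 4: PC=3 exec 'ADD D, 7'. After: A=7 B=8 C=0 D=7 ZF=0 PC=4
Step 5: PC=4 exec 'HALT'. After: A=7 B=8 C=0 D=7 ZF=0 PC=4 HALTED

Answer: yes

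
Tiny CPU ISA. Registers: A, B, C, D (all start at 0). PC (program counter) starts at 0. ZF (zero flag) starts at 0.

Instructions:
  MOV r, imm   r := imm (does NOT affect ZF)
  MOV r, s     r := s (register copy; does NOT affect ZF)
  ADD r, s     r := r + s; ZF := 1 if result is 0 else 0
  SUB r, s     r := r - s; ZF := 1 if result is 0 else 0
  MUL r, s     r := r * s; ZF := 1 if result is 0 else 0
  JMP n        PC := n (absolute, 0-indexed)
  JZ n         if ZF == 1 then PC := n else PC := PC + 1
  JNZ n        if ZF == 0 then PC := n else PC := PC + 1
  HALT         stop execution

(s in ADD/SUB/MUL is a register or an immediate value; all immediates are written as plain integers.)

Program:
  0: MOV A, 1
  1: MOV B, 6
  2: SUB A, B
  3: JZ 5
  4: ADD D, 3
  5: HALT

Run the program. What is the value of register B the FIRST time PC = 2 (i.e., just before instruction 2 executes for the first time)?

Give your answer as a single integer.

Step 1: PC=0 exec 'MOV A, 1'. After: A=1 B=0 C=0 D=0 ZF=0 PC=1
Step 2: PC=1 exec 'MOV B, 6'. After: A=1 B=6 C=0 D=0 ZF=0 PC=2
First time PC=2: B=6

6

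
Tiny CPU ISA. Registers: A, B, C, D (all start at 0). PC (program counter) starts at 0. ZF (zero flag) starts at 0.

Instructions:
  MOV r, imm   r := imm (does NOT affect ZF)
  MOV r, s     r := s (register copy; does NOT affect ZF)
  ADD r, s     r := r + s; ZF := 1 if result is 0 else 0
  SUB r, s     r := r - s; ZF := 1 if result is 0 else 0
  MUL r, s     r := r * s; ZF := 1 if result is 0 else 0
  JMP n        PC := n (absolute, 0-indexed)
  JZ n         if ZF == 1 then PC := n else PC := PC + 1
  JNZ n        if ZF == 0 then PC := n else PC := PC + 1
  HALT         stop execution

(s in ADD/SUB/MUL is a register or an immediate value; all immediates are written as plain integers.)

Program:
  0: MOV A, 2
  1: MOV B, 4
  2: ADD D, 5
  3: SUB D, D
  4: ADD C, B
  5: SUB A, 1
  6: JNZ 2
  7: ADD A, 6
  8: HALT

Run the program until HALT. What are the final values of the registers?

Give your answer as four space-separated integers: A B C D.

Answer: 6 4 8 0

Derivation:
Step 1: PC=0 exec 'MOV A, 2'. After: A=2 B=0 C=0 D=0 ZF=0 PC=1
Step 2: PC=1 exec 'MOV B, 4'. After: A=2 B=4 C=0 D=0 ZF=0 PC=2
Step 3: PC=2 exec 'ADD D, 5'. After: A=2 B=4 C=0 D=5 ZF=0 PC=3
Step 4: PC=3 exec 'SUB D, D'. After: A=2 B=4 C=0 D=0 ZF=1 PC=4
Step 5: PC=4 exec 'ADD C, B'. After: A=2 B=4 C=4 D=0 ZF=0 PC=5
Step 6: PC=5 exec 'SUB A, 1'. After: A=1 B=4 C=4 D=0 ZF=0 PC=6
Step 7: PC=6 exec 'JNZ 2'. After: A=1 B=4 C=4 D=0 ZF=0 PC=2
Step 8: PC=2 exec 'ADD D, 5'. After: A=1 B=4 C=4 D=5 ZF=0 PC=3
Step 9: PC=3 exec 'SUB D, D'. After: A=1 B=4 C=4 D=0 ZF=1 PC=4
Step 10: PC=4 exec 'ADD C, B'. After: A=1 B=4 C=8 D=0 ZF=0 PC=5
Step 11: PC=5 exec 'SUB A, 1'. After: A=0 B=4 C=8 D=0 ZF=1 PC=6
Step 12: PC=6 exec 'JNZ 2'. After: A=0 B=4 C=8 D=0 ZF=1 PC=7
Step 13: PC=7 exec 'ADD A, 6'. After: A=6 B=4 C=8 D=0 ZF=0 PC=8
Step 14: PC=8 exec 'HALT'. After: A=6 B=4 C=8 D=0 ZF=0 PC=8 HALTED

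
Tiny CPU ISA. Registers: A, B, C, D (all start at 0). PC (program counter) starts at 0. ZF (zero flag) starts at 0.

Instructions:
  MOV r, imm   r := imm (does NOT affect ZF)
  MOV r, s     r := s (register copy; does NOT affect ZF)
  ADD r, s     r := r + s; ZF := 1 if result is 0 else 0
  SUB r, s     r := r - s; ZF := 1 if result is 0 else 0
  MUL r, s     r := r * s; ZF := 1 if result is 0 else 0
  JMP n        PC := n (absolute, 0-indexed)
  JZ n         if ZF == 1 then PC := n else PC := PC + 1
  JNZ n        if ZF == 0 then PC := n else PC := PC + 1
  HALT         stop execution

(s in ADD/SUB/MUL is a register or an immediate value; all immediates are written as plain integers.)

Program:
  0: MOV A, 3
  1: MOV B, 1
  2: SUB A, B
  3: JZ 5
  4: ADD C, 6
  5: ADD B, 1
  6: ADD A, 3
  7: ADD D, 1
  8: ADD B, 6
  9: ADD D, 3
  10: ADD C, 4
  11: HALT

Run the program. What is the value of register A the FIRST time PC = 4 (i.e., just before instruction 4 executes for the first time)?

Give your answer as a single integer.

Step 1: PC=0 exec 'MOV A, 3'. After: A=3 B=0 C=0 D=0 ZF=0 PC=1
Step 2: PC=1 exec 'MOV B, 1'. After: A=3 B=1 C=0 D=0 ZF=0 PC=2
Step 3: PC=2 exec 'SUB A, B'. After: A=2 B=1 C=0 D=0 ZF=0 PC=3
Step 4: PC=3 exec 'JZ 5'. After: A=2 B=1 C=0 D=0 ZF=0 PC=4
First time PC=4: A=2

2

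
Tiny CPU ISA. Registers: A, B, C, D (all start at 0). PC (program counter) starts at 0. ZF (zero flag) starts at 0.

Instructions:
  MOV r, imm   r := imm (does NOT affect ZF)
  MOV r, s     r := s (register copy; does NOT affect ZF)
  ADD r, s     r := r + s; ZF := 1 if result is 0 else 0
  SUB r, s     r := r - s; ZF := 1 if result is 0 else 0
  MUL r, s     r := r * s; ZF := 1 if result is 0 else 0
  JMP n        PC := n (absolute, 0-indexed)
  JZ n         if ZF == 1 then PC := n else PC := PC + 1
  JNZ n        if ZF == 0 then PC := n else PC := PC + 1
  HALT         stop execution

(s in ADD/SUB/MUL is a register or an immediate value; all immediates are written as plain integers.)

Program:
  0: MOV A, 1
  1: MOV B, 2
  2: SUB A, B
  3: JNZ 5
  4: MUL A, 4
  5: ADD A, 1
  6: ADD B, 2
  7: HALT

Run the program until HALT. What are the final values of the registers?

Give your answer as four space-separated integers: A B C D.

Answer: 0 4 0 0

Derivation:
Step 1: PC=0 exec 'MOV A, 1'. After: A=1 B=0 C=0 D=0 ZF=0 PC=1
Step 2: PC=1 exec 'MOV B, 2'. After: A=1 B=2 C=0 D=0 ZF=0 PC=2
Step 3: PC=2 exec 'SUB A, B'. After: A=-1 B=2 C=0 D=0 ZF=0 PC=3
Step 4: PC=3 exec 'JNZ 5'. After: A=-1 B=2 C=0 D=0 ZF=0 PC=5
Step 5: PC=5 exec 'ADD A, 1'. After: A=0 B=2 C=0 D=0 ZF=1 PC=6
Step 6: PC=6 exec 'ADD B, 2'. After: A=0 B=4 C=0 D=0 ZF=0 PC=7
Step 7: PC=7 exec 'HALT'. After: A=0 B=4 C=0 D=0 ZF=0 PC=7 HALTED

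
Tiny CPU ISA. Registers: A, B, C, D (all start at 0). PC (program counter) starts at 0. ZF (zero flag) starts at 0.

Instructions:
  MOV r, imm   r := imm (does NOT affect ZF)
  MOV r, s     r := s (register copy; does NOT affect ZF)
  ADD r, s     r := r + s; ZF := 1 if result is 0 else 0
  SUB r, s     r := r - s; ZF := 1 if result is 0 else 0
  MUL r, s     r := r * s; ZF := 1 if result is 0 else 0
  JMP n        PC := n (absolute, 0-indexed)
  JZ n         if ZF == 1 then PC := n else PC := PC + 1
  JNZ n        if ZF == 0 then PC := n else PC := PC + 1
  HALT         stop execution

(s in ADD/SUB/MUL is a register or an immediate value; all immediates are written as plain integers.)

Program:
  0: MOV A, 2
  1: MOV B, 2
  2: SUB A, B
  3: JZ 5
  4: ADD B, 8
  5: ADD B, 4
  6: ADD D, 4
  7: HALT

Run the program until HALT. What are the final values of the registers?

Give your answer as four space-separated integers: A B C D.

Answer: 0 6 0 4

Derivation:
Step 1: PC=0 exec 'MOV A, 2'. After: A=2 B=0 C=0 D=0 ZF=0 PC=1
Step 2: PC=1 exec 'MOV B, 2'. After: A=2 B=2 C=0 D=0 ZF=0 PC=2
Step 3: PC=2 exec 'SUB A, B'. After: A=0 B=2 C=0 D=0 ZF=1 PC=3
Step 4: PC=3 exec 'JZ 5'. After: A=0 B=2 C=0 D=0 ZF=1 PC=5
Step 5: PC=5 exec 'ADD B, 4'. After: A=0 B=6 C=0 D=0 ZF=0 PC=6
Step 6: PC=6 exec 'ADD D, 4'. After: A=0 B=6 C=0 D=4 ZF=0 PC=7
Step 7: PC=7 exec 'HALT'. After: A=0 B=6 C=0 D=4 ZF=0 PC=7 HALTED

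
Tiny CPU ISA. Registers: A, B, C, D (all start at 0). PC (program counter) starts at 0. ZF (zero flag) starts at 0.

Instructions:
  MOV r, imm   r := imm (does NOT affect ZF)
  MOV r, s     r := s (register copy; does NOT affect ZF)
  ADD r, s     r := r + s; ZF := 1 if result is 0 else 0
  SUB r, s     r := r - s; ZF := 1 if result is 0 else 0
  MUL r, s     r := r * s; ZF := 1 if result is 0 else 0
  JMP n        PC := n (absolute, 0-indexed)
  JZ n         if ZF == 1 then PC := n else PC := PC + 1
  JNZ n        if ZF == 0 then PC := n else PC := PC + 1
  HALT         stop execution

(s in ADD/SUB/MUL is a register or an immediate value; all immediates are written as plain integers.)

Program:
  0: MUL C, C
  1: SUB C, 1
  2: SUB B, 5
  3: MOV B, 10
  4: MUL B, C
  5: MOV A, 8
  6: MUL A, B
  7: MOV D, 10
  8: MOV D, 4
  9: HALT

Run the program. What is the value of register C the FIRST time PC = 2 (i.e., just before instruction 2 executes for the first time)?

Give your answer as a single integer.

Step 1: PC=0 exec 'MUL C, C'. After: A=0 B=0 C=0 D=0 ZF=1 PC=1
Step 2: PC=1 exec 'SUB C, 1'. After: A=0 B=0 C=-1 D=0 ZF=0 PC=2
First time PC=2: C=-1

-1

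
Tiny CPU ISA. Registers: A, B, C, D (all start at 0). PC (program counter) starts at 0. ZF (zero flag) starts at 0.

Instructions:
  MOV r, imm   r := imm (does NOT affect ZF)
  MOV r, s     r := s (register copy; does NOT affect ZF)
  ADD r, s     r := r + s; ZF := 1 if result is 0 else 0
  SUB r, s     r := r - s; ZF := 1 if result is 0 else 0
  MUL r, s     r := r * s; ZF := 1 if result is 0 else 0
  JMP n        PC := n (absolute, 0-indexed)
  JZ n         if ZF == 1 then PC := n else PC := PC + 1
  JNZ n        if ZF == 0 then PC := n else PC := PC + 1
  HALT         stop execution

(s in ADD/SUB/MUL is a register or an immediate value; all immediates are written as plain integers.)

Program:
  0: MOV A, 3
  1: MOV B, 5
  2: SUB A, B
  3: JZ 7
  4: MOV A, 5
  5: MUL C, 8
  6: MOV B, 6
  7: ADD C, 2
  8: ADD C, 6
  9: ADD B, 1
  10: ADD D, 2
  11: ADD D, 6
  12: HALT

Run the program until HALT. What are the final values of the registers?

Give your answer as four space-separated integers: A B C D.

Step 1: PC=0 exec 'MOV A, 3'. After: A=3 B=0 C=0 D=0 ZF=0 PC=1
Step 2: PC=1 exec 'MOV B, 5'. After: A=3 B=5 C=0 D=0 ZF=0 PC=2
Step 3: PC=2 exec 'SUB A, B'. After: A=-2 B=5 C=0 D=0 ZF=0 PC=3
Step 4: PC=3 exec 'JZ 7'. After: A=-2 B=5 C=0 D=0 ZF=0 PC=4
Step 5: PC=4 exec 'MOV A, 5'. After: A=5 B=5 C=0 D=0 ZF=0 PC=5
Step 6: PC=5 exec 'MUL C, 8'. After: A=5 B=5 C=0 D=0 ZF=1 PC=6
Step 7: PC=6 exec 'MOV B, 6'. After: A=5 B=6 C=0 D=0 ZF=1 PC=7
Step 8: PC=7 exec 'ADD C, 2'. After: A=5 B=6 C=2 D=0 ZF=0 PC=8
Step 9: PC=8 exec 'ADD C, 6'. After: A=5 B=6 C=8 D=0 ZF=0 PC=9
Step 10: PC=9 exec 'ADD B, 1'. After: A=5 B=7 C=8 D=0 ZF=0 PC=10
Step 11: PC=10 exec 'ADD D, 2'. After: A=5 B=7 C=8 D=2 ZF=0 PC=11
Step 12: PC=11 exec 'ADD D, 6'. After: A=5 B=7 C=8 D=8 ZF=0 PC=12
Step 13: PC=12 exec 'HALT'. After: A=5 B=7 C=8 D=8 ZF=0 PC=12 HALTED

Answer: 5 7 8 8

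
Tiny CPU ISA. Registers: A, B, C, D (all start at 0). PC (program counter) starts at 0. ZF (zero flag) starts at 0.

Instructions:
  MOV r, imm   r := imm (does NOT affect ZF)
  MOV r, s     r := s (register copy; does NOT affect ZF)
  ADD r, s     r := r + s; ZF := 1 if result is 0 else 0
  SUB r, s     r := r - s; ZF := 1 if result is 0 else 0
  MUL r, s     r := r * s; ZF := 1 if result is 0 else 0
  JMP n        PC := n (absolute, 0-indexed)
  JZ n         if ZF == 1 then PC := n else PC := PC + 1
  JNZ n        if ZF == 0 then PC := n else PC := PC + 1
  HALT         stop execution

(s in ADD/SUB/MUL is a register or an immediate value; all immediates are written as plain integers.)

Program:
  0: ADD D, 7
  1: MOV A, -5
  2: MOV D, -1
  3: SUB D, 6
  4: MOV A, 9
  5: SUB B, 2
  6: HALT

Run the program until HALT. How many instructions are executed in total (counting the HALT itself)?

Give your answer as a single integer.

Answer: 7

Derivation:
Step 1: PC=0 exec 'ADD D, 7'. After: A=0 B=0 C=0 D=7 ZF=0 PC=1
Step 2: PC=1 exec 'MOV A, -5'. After: A=-5 B=0 C=0 D=7 ZF=0 PC=2
Step 3: PC=2 exec 'MOV D, -1'. After: A=-5 B=0 C=0 D=-1 ZF=0 PC=3
Step 4: PC=3 exec 'SUB D, 6'. After: A=-5 B=0 C=0 D=-7 ZF=0 PC=4
Step 5: PC=4 exec 'MOV A, 9'. After: A=9 B=0 C=0 D=-7 ZF=0 PC=5
Step 6: PC=5 exec 'SUB B, 2'. After: A=9 B=-2 C=0 D=-7 ZF=0 PC=6
Step 7: PC=6 exec 'HALT'. After: A=9 B=-2 C=0 D=-7 ZF=0 PC=6 HALTED
Total instructions executed: 7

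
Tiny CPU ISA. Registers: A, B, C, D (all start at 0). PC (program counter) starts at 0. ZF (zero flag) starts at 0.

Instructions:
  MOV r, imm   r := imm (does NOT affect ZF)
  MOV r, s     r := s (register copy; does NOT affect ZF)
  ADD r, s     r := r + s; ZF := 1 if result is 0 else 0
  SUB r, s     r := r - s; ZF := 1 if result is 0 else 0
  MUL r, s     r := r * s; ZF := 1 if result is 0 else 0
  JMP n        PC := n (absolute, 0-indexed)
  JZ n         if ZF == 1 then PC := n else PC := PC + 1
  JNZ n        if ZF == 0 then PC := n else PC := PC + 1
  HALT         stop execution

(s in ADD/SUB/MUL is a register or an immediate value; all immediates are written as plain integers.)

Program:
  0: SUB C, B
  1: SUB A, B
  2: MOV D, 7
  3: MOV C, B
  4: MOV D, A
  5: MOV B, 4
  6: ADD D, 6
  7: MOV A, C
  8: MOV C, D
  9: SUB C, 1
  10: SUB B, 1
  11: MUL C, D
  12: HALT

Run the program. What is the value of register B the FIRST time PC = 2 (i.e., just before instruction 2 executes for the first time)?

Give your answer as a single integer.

Step 1: PC=0 exec 'SUB C, B'. After: A=0 B=0 C=0 D=0 ZF=1 PC=1
Step 2: PC=1 exec 'SUB A, B'. After: A=0 B=0 C=0 D=0 ZF=1 PC=2
First time PC=2: B=0

0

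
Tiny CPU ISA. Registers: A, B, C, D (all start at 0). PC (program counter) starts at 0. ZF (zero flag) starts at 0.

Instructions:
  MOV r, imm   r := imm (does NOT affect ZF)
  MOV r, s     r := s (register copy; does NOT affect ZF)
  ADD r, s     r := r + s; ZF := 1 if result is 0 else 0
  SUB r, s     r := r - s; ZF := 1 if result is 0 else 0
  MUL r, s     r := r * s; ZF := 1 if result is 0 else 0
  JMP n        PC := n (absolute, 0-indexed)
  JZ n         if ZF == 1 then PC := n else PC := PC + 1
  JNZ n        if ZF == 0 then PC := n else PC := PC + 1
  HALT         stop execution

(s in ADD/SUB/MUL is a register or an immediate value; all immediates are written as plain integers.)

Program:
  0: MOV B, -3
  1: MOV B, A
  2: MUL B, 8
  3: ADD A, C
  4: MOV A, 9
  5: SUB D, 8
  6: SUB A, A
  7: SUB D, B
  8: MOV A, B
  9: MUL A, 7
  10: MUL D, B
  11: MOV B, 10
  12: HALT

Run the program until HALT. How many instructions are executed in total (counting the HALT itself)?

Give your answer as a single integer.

Answer: 13

Derivation:
Step 1: PC=0 exec 'MOV B, -3'. After: A=0 B=-3 C=0 D=0 ZF=0 PC=1
Step 2: PC=1 exec 'MOV B, A'. After: A=0 B=0 C=0 D=0 ZF=0 PC=2
Step 3: PC=2 exec 'MUL B, 8'. After: A=0 B=0 C=0 D=0 ZF=1 PC=3
Step 4: PC=3 exec 'ADD A, C'. After: A=0 B=0 C=0 D=0 ZF=1 PC=4
Step 5: PC=4 exec 'MOV A, 9'. After: A=9 B=0 C=0 D=0 ZF=1 PC=5
Step 6: PC=5 exec 'SUB D, 8'. After: A=9 B=0 C=0 D=-8 ZF=0 PC=6
Step 7: PC=6 exec 'SUB A, A'. After: A=0 B=0 C=0 D=-8 ZF=1 PC=7
Step 8: PC=7 exec 'SUB D, B'. After: A=0 B=0 C=0 D=-8 ZF=0 PC=8
Step 9: PC=8 exec 'MOV A, B'. After: A=0 B=0 C=0 D=-8 ZF=0 PC=9
Step 10: PC=9 exec 'MUL A, 7'. After: A=0 B=0 C=0 D=-8 ZF=1 PC=10
Step 11: PC=10 exec 'MUL D, B'. After: A=0 B=0 C=0 D=0 ZF=1 PC=11
Step 12: PC=11 exec 'MOV B, 10'. After: A=0 B=10 C=0 D=0 ZF=1 PC=12
Step 13: PC=12 exec 'HALT'. After: A=0 B=10 C=0 D=0 ZF=1 PC=12 HALTED
Total instructions executed: 13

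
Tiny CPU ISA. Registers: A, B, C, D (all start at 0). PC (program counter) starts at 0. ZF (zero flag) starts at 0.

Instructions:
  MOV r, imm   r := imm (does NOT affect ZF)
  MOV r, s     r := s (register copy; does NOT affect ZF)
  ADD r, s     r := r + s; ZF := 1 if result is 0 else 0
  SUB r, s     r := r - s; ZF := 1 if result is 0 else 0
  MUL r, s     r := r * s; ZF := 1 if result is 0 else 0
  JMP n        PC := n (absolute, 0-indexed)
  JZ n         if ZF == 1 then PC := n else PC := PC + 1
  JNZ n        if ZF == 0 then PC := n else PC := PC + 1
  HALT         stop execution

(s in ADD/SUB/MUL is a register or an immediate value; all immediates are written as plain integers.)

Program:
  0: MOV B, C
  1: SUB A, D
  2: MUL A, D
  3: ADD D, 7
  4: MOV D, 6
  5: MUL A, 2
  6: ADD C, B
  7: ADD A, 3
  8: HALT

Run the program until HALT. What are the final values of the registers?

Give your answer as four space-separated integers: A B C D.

Step 1: PC=0 exec 'MOV B, C'. After: A=0 B=0 C=0 D=0 ZF=0 PC=1
Step 2: PC=1 exec 'SUB A, D'. After: A=0 B=0 C=0 D=0 ZF=1 PC=2
Step 3: PC=2 exec 'MUL A, D'. After: A=0 B=0 C=0 D=0 ZF=1 PC=3
Step 4: PC=3 exec 'ADD D, 7'. After: A=0 B=0 C=0 D=7 ZF=0 PC=4
Step 5: PC=4 exec 'MOV D, 6'. After: A=0 B=0 C=0 D=6 ZF=0 PC=5
Step 6: PC=5 exec 'MUL A, 2'. After: A=0 B=0 C=0 D=6 ZF=1 PC=6
Step 7: PC=6 exec 'ADD C, B'. After: A=0 B=0 C=0 D=6 ZF=1 PC=7
Step 8: PC=7 exec 'ADD A, 3'. After: A=3 B=0 C=0 D=6 ZF=0 PC=8
Step 9: PC=8 exec 'HALT'. After: A=3 B=0 C=0 D=6 ZF=0 PC=8 HALTED

Answer: 3 0 0 6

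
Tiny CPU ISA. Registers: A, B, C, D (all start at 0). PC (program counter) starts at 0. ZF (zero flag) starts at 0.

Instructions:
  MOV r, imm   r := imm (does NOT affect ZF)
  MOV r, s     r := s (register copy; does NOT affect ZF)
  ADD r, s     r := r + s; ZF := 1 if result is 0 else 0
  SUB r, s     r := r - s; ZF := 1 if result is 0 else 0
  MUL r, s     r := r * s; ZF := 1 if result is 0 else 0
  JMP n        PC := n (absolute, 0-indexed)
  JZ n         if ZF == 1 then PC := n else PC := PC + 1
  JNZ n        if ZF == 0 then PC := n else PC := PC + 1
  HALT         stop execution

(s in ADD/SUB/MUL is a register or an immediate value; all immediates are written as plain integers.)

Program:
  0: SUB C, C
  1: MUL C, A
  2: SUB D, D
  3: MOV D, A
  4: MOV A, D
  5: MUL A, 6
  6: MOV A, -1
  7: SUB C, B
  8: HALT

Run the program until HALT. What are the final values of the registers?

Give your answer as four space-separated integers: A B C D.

Answer: -1 0 0 0

Derivation:
Step 1: PC=0 exec 'SUB C, C'. After: A=0 B=0 C=0 D=0 ZF=1 PC=1
Step 2: PC=1 exec 'MUL C, A'. After: A=0 B=0 C=0 D=0 ZF=1 PC=2
Step 3: PC=2 exec 'SUB D, D'. After: A=0 B=0 C=0 D=0 ZF=1 PC=3
Step 4: PC=3 exec 'MOV D, A'. After: A=0 B=0 C=0 D=0 ZF=1 PC=4
Step 5: PC=4 exec 'MOV A, D'. After: A=0 B=0 C=0 D=0 ZF=1 PC=5
Step 6: PC=5 exec 'MUL A, 6'. After: A=0 B=0 C=0 D=0 ZF=1 PC=6
Step 7: PC=6 exec 'MOV A, -1'. After: A=-1 B=0 C=0 D=0 ZF=1 PC=7
Step 8: PC=7 exec 'SUB C, B'. After: A=-1 B=0 C=0 D=0 ZF=1 PC=8
Step 9: PC=8 exec 'HALT'. After: A=-1 B=0 C=0 D=0 ZF=1 PC=8 HALTED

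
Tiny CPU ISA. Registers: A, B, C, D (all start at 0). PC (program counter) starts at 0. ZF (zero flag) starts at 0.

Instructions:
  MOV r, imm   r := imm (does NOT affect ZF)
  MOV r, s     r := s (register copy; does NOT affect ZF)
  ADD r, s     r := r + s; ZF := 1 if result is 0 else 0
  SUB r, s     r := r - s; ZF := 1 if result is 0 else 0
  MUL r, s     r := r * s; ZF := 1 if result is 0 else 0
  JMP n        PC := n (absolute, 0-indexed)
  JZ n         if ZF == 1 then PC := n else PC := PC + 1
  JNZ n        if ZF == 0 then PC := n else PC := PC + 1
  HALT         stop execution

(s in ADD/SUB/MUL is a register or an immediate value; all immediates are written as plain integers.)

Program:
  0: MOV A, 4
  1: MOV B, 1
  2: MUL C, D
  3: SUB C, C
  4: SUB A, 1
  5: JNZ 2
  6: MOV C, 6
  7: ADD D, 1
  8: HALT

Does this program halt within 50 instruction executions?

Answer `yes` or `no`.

Answer: yes

Derivation:
Step 1: PC=0 exec 'MOV A, 4'. After: A=4 B=0 C=0 D=0 ZF=0 PC=1
Step 2: PC=1 exec 'MOV B, 1'. After: A=4 B=1 C=0 D=0 ZF=0 PC=2
Step 3: PC=2 exec 'MUL C, D'. After: A=4 B=1 C=0 D=0 ZF=1 PC=3
Step 4: PC=3 exec 'SUB C, C'. After: A=4 B=1 C=0 D=0 ZF=1 PC=4
Step 5: PC=4 exec 'SUB A, 1'. After: A=3 B=1 C=0 D=0 ZF=0 PC=5
Step 6: PC=5 exec 'JNZ 2'. After: A=3 B=1 C=0 D=0 ZF=0 PC=2
Step 7: PC=2 exec 'MUL C, D'. After: A=3 B=1 C=0 D=0 ZF=1 PC=3
Step 8: PC=3 exec 'SUB C, C'. After: A=3 B=1 C=0 D=0 ZF=1 PC=4
Step 9: PC=4 exec 'SUB A, 1'. After: A=2 B=1 C=0 D=0 ZF=0 PC=5
Step 10: PC=5 exec 'JNZ 2'. After: A=2 B=1 C=0 D=0 ZF=0 PC=2
Step 11: PC=2 exec 'MUL C, D'. After: A=2 B=1 C=0 D=0 ZF=1 PC=3
Step 12: PC=3 exec 'SUB C, C'. After: A=2 B=1 C=0 D=0 ZF=1 PC=4
Step 13: PC=4 exec 'SUB A, 1'. After: A=1 B=1 C=0 D=0 ZF=0 PC=5
Step 14: PC=5 exec 'JNZ 2'. After: A=1 B=1 C=0 D=0 ZF=0 PC=2
Step 15: PC=2 exec 'MUL C, D'. After: A=1 B=1 C=0 D=0 ZF=1 PC=3
Step 16: PC=3 exec 'SUB C, C'. After: A=1 B=1 C=0 D=0 ZF=1 PC=4
Step 17: PC=4 exec 'SUB A, 1'. After: A=0 B=1 C=0 D=0 ZF=1 PC=5
Step 18: PC=5 exec 'JNZ 2'. After: A=0 B=1 C=0 D=0 ZF=1 PC=6
Step 19: PC=6 exec 'MOV C, 6'. After: A=0 B=1 C=6 D=0 ZF=1 PC=7
Step 20: PC=7 exec 'ADD D, 1'. After: A=0 B=1 C=6 D=1 ZF=0 PC=8
Step 21: PC=8 exec 'HALT'. After: A=0 B=1 C=6 D=1 ZF=0 PC=8 HALTED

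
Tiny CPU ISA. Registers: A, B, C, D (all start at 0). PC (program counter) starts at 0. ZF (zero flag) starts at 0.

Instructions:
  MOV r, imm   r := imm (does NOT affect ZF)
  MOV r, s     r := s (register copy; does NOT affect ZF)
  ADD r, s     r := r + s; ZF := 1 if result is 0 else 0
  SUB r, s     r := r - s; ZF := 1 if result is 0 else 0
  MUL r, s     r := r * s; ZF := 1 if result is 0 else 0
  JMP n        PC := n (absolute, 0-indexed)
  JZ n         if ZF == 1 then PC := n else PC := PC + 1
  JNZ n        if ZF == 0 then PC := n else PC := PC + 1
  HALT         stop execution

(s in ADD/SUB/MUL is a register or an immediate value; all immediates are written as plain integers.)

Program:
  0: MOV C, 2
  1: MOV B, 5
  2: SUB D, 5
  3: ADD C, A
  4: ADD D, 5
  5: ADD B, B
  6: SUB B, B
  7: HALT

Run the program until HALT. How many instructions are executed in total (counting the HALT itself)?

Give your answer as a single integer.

Answer: 8

Derivation:
Step 1: PC=0 exec 'MOV C, 2'. After: A=0 B=0 C=2 D=0 ZF=0 PC=1
Step 2: PC=1 exec 'MOV B, 5'. After: A=0 B=5 C=2 D=0 ZF=0 PC=2
Step 3: PC=2 exec 'SUB D, 5'. After: A=0 B=5 C=2 D=-5 ZF=0 PC=3
Step 4: PC=3 exec 'ADD C, A'. After: A=0 B=5 C=2 D=-5 ZF=0 PC=4
Step 5: PC=4 exec 'ADD D, 5'. After: A=0 B=5 C=2 D=0 ZF=1 PC=5
Step 6: PC=5 exec 'ADD B, B'. After: A=0 B=10 C=2 D=0 ZF=0 PC=6
Step 7: PC=6 exec 'SUB B, B'. After: A=0 B=0 C=2 D=0 ZF=1 PC=7
Step 8: PC=7 exec 'HALT'. After: A=0 B=0 C=2 D=0 ZF=1 PC=7 HALTED
Total instructions executed: 8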